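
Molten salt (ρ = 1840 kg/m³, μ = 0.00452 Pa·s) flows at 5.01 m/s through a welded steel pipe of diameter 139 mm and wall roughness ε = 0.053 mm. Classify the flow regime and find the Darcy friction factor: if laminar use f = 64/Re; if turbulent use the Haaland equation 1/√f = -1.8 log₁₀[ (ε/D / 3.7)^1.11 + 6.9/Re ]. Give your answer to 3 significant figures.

f ≈ 0.0174

Re = ρVD/μ = 1840·5.01·0.139/0.00452 = 2.835e+05.
Re > 4000 → turbulent. ε/D = 5.3e-05/0.139 = 0.000381; Haaland: 1/√f = -1.8 log₁₀[3.75e-05 + 2.43e-05] = 7.575, so f = 0.01743.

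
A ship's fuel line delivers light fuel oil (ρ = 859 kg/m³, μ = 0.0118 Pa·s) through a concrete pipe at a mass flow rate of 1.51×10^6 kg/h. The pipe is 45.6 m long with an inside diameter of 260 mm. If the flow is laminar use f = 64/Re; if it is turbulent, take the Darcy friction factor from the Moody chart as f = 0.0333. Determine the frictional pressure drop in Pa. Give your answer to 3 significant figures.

ΔP ≈ 212000 Pa

ṁ = 1.51×10^6 kg/h = 1.51×10^6/3600 = 419.4 kg/s.
A = πD²/4 = π(0.26)²/4 = 0.05309 m²; mean velocity V = ṁ/(ρA) = 419.4/(859 · 0.05309) = 9.197 m/s.
Reynolds number Re = ρVD/μ = 859 · 9.197 · 0.26 / 0.0118 = 1.741e+05.
Re > 4000 → turbulent; use the Moody-chart value f = 0.0333.
Darcy-Weisbach: ΔP = f(L/D)(ρV²/2) = 0.0333·(45.6/0.26)·(859·9.197²/2) = 0.0333·175.4·3.633e+04 = 2.122e+05 Pa.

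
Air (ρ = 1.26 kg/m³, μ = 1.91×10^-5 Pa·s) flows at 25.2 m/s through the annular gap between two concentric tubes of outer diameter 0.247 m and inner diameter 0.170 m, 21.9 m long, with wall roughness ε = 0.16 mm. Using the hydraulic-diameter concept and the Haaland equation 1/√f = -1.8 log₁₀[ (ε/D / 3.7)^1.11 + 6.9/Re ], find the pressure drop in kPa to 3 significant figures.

ΔP ≈ 2.83 kPa

Hydraulic diameter D_h = 4A/P = D_o - D_i = 0.247 - 0.17 = 0.077 m.
Re = ρVD_h/μ = 1.26·25.2·0.077/1.91e-05 = 1.28e+05.
ε/D_h = 0.00016/0.077 = 0.00208; Haaland gives 1/√f = -1.8 log₁₀[0.000247+5.39e-05] = 6.34, so f = 0.02488.
ΔP = f(L/D_h)(ρV²/2) = 0.02488·21.9/0.077·400.1 = 2831 Pa.
ΔP = 2.83 kPa.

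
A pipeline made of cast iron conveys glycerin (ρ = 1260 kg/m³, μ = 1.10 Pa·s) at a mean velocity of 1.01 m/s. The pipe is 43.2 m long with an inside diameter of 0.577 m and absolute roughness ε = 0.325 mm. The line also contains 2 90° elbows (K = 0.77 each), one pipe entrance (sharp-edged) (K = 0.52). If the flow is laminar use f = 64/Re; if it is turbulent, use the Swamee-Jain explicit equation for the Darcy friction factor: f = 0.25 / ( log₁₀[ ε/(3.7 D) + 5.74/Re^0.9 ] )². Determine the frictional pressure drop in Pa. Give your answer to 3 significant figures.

Reynolds number Re = ρVD/μ = 1260 · 1.01 · 0.577 / 1.1 = 667.5.
Re < 2300 → laminar flow, so f = 64/Re = 64/667.5 = 0.09587 (the turbulent correlation is not needed).
Total minor-loss coefficient ΣK = 2·0.77 + 1·0.52 = 2.06.
ΔP = [f·L/D + ΣK]·(ρV²/2) = [0.09587·43.2/0.577 + 2.06]·(1260·1.01²/2) = [7.178 + 2.06]·642.7 = 5937 Pa.

ΔP ≈ 5940 Pa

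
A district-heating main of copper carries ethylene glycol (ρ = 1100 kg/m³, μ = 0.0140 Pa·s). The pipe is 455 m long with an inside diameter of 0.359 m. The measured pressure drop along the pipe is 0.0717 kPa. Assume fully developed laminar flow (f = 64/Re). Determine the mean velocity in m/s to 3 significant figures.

For laminar flow, f = 64/Re with Re = ρVD/μ, so Darcy-Weisbach reduces to ΔP = 32μLV/D². Solving for V: V = ΔP·D²/(32μL) = 71.7·(0.359)²/(32·0.014·455) = 0.04533 m/s.
Check: Re = ρVD/μ = 1100·0.04533·0.359/0.014 = 1279 < 2300, so the laminar assumption holds.

V ≈ 0.0453 m/s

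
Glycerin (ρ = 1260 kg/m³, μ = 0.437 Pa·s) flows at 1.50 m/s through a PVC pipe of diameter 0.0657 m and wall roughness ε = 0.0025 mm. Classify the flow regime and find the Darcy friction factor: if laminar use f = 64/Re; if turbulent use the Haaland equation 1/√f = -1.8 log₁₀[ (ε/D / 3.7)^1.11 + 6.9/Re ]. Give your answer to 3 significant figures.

Re = ρVD/μ = 1260·1.5·0.0657/0.437 = 284.1.
Re < 2300 → laminar, so f = 64/Re = 0.2252 (roughness is irrelevant in laminar flow).

f ≈ 0.225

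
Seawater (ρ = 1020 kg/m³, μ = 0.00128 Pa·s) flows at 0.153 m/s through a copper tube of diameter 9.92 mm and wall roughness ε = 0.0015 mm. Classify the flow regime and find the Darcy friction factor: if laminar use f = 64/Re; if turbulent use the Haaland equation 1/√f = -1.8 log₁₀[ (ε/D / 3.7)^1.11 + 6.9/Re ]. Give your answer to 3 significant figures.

f ≈ 0.0529

Re = ρVD/μ = 1020·0.153·0.00992/0.00128 = 1209.
Re < 2300 → laminar, so f = 64/Re = 0.05292 (roughness is irrelevant in laminar flow).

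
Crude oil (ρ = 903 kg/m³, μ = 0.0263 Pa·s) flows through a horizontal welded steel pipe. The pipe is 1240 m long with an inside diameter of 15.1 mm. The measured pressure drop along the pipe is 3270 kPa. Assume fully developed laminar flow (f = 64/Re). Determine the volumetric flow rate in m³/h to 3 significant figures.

For laminar flow, f = 64/Re with Re = ρVD/μ, so Darcy-Weisbach reduces to ΔP = 32μLV/D². Solving for V: V = ΔP·D²/(32μL) = 3.27e+06·(0.0151)²/(32·0.0263·1240) = 0.7145 m/s.
Check: Re = ρVD/μ = 903·0.7145·0.0151/0.0263 = 370.4 < 2300, so the laminar assumption holds.
Q = V·A = 0.7145·(π/4·0.0151²) = 0.0001279 m³/s = 0.461 m³/h.

Q ≈ 0.461 m³/h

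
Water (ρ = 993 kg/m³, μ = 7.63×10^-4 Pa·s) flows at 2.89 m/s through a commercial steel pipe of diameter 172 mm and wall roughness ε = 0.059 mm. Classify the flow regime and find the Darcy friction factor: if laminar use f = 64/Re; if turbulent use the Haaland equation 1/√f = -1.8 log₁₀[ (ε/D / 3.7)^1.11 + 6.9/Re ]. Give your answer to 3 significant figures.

f ≈ 0.0163

Re = ρVD/μ = 993·2.89·0.172/0.000763 = 6.469e+05.
Re > 4000 → turbulent. ε/D = 5.9e-05/0.172 = 0.000343; Haaland: 1/√f = -1.8 log₁₀[3.34e-05 + 1.07e-05] = 7.841, so f = 0.01627.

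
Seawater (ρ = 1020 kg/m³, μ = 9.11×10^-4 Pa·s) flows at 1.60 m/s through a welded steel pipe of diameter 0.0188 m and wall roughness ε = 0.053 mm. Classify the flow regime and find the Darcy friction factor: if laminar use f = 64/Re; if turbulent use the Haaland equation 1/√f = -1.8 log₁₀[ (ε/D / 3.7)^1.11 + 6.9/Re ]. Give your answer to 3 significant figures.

Re = ρVD/μ = 1020·1.6·0.0188/0.000911 = 3.368e+04.
Re > 4000 → turbulent. ε/D = 5.3e-05/0.0188 = 0.00282; Haaland: 1/√f = -1.8 log₁₀[0.000346 + 0.000205] = 5.866, so f = 0.02906.

f ≈ 0.0291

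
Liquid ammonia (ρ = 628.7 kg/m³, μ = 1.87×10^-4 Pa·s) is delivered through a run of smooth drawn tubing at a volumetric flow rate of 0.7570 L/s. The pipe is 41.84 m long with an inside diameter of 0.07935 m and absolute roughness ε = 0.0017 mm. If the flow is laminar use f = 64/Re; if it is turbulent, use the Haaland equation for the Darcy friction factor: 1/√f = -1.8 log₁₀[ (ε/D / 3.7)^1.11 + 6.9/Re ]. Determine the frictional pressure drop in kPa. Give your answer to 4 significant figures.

Q = 0.7570 L/s = 0.7570/1000 = 0.000757 m³/s.
Cross-sectional area A = πD²/4 = π(0.07935)²/4 = 0.004945 m²; mean velocity V = Q/A = 0.000757/0.004945 = 0.1531 m/s.
Reynolds number Re = ρVD/μ = 628.7 · 0.1531 · 0.07935 / 0.000187 = 4.084e+04.
Re > 4000 → turbulent. Relative roughness ε/D = 1.7e-06/0.07935 = 2.14e-05. Haaland: 1/√f = -1.8 log₁₀[(2.14e-05/3.7)^1.11 + 6.9/4.084e+04] = -1.8 log₁₀[1.54e-06 + 0.000169] = 6.783, so f = 0.02174.
Darcy-Weisbach: ΔP = f(L/D)(ρV²/2) = 0.02174·(41.84/0.07935)·(628.7·0.1531²/2) = 0.02174·527.3·7.366 = 84.42 Pa.
ΔP = 84.42 Pa = 0.08442 kPa.

ΔP ≈ 0.08442 kPa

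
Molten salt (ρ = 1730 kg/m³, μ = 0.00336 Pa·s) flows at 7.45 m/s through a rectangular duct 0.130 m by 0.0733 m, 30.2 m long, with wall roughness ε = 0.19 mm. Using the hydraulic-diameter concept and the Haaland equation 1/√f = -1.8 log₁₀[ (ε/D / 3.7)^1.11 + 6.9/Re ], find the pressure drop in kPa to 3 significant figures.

Hydraulic diameter D_h = 4A/P = 4·(0.13·0.0733)/(2·(0.13+0.0733)) = 0.03812/0.4066 = 0.09374 m.
Re = ρVD_h/μ = 1730·7.45·0.09374/0.00336 = 3.596e+05.
ε/D_h = 0.00019/0.09374 = 0.00203; Haaland gives 1/√f = -1.8 log₁₀[0.00024+1.92e-05] = 6.456, so f = 0.02399.
ΔP = f(L/D_h)(ρV²/2) = 0.02399·30.2/0.09374·4.801e+04 = 3.711e+05 Pa.
ΔP = 371 kPa.

ΔP ≈ 371 kPa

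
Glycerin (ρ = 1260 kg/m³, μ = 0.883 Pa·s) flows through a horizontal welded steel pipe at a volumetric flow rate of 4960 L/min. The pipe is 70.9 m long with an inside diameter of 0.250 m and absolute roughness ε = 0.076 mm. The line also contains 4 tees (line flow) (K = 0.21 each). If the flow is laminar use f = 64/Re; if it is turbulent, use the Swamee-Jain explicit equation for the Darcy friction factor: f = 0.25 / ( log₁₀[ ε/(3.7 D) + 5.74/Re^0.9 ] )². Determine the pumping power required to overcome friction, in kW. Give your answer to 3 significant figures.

P ≈ 4.59 kW

Q = 4960 L/min = 4960/60000 = 0.08267 m³/s.
Cross-sectional area A = πD²/4 = π(0.25)²/4 = 0.04909 m²; mean velocity V = Q/A = 0.08267/0.04909 = 1.684 m/s.
Reynolds number Re = ρVD/μ = 1260 · 1.684 · 0.25 / 0.883 = 600.8.
Re < 2300 → laminar flow, so f = 64/Re = 64/600.8 = 0.1065 (the turbulent correlation is not needed).
Total minor-loss coefficient ΣK = 4·0.21 = 0.84.
ΔP = [f·L/D + ΣK]·(ρV²/2) = [0.1065·70.9/0.25 + 0.84]·(1260·1.684²/2) = [30.21 + 0.84]·1787 = 5.548e+04 Pa.
Pumping power P = QΔP = 0.08267·5.548e+04 = 4586 W = 4.59 kW.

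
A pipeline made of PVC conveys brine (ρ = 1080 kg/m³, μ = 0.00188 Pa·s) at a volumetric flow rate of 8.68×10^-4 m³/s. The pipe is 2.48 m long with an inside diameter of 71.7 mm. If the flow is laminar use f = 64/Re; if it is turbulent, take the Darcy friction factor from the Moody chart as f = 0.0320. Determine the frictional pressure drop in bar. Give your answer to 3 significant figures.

ΔP ≈ 2.76×10^-4 bar

Cross-sectional area A = πD²/4 = π(0.0717)²/4 = 0.004038 m²; mean velocity V = Q/A = 0.000868/0.004038 = 0.215 m/s.
Reynolds number Re = ρVD/μ = 1080 · 0.215 · 0.0717 / 0.00188 = 8855.
Re > 4000 → turbulent; use the Moody-chart value f = 0.0320.
Darcy-Weisbach: ΔP = f(L/D)(ρV²/2) = 0.032·(2.48/0.0717)·(1080·0.215²/2) = 0.032·34.59·24.96 = 27.62 Pa.
ΔP = 27.62 Pa = 2.76×10^-4 bar.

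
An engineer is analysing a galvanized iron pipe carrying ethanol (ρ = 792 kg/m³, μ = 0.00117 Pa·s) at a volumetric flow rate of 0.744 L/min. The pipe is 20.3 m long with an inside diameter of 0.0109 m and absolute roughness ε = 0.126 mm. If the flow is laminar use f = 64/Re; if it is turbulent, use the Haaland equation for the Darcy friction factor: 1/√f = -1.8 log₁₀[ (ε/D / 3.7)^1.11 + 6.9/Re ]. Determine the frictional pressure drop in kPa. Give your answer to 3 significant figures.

ΔP ≈ 0.850 kPa

Q = 0.744 L/min = 0.744/60000 = 1.24e-05 m³/s.
Cross-sectional area A = πD²/4 = π(0.0109)²/4 = 9.331e-05 m²; mean velocity V = Q/A = 1.24e-05/9.331e-05 = 0.1329 m/s.
Reynolds number Re = ρVD/μ = 792 · 0.1329 · 0.0109 / 0.00117 = 980.5.
Re < 2300 → laminar flow, so f = 64/Re = 64/980.5 = 0.06527 (the turbulent correlation is not needed).
Darcy-Weisbach: ΔP = f(L/D)(ρV²/2) = 0.06527·(20.3/0.0109)·(792·0.1329²/2) = 0.06527·1862·6.993 = 850.1 Pa.
ΔP = 850.1 Pa = 0.850 kPa.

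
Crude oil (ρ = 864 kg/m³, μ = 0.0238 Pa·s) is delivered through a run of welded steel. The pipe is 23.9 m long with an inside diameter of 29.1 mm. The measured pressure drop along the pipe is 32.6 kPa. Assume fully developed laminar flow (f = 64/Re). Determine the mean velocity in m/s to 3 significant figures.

V ≈ 1.52 m/s

For laminar flow, f = 64/Re with Re = ρVD/μ, so Darcy-Weisbach reduces to ΔP = 32μLV/D². Solving for V: V = ΔP·D²/(32μL) = 3.26e+04·(0.0291)²/(32·0.0238·23.9) = 1.517 m/s.
Check: Re = ρVD/μ = 864·1.517·0.0291/0.0238 = 1602 < 2300, so the laminar assumption holds.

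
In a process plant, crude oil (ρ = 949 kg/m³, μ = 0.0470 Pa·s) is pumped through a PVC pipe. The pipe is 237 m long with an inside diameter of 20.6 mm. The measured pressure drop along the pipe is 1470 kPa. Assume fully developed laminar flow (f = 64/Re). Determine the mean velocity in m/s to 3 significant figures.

V ≈ 1.75 m/s

For laminar flow, f = 64/Re with Re = ρVD/μ, so Darcy-Weisbach reduces to ΔP = 32μLV/D². Solving for V: V = ΔP·D²/(32μL) = 1.47e+06·(0.0206)²/(32·0.047·237) = 1.75 m/s.
Check: Re = ρVD/μ = 949·1.75·0.0206/0.047 = 727.9 < 2300, so the laminar assumption holds.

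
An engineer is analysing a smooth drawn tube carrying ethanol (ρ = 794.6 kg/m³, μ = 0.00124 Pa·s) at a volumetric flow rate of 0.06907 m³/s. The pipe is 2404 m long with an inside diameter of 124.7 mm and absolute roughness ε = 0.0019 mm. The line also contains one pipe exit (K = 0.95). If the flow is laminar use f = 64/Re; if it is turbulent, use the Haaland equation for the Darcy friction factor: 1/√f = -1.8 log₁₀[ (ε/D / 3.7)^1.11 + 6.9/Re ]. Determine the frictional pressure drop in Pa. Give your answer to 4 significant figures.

Cross-sectional area A = πD²/4 = π(0.1247)²/4 = 0.01221 m²; mean velocity V = Q/A = 0.06907/0.01221 = 5.655 m/s.
Reynolds number Re = ρVD/μ = 794.6 · 5.655 · 0.1247 / 0.00124 = 4.519e+05.
Re > 4000 → turbulent. Relative roughness ε/D = 1.9e-06/0.1247 = 1.52e-05. Haaland: 1/√f = -1.8 log₁₀[(1.52e-05/3.7)^1.11 + 6.9/4.519e+05] = -1.8 log₁₀[1.05e-06 + 1.53e-05] = 8.617, so f = 0.01347.
Total minor-loss coefficient ΣK = 1·0.95 = 0.95.
ΔP = [f·L/D + ΣK]·(ρV²/2) = [0.01347·2404/0.1247 + 0.95]·(794.6·5.655²/2) = [259.6 + 0.95]·1.271e+04 = 3.311e+06 Pa.

ΔP ≈ 3311000 Pa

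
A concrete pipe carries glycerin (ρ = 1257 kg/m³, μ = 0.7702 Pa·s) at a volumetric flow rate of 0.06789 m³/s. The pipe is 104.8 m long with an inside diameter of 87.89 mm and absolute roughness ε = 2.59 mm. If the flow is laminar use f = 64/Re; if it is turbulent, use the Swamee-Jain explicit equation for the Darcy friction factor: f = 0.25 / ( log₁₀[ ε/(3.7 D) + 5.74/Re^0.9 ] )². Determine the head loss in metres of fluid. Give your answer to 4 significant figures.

h_f ≈ 303.4 m

Cross-sectional area A = πD²/4 = π(0.08789)²/4 = 0.006067 m²; mean velocity V = Q/A = 0.06789/0.006067 = 11.19 m/s.
Reynolds number Re = ρVD/μ = 1257 · 11.19 · 0.08789 / 0.77 = 1605.
Re < 2300 → laminar flow, so f = 64/Re = 64/1605 = 0.03987 (the turbulent correlation is not needed).
Darcy-Weisbach: ΔP = f(L/D)(ρV²/2) = 0.03987·(104.8/0.08789)·(1257·11.19²/2) = 0.03987·1192·7.87e+04 = 3.742e+06 Pa.
Head loss h_f = ΔP/(ρg) = 3.742e+06/(1257·9.81) = 303.4 m.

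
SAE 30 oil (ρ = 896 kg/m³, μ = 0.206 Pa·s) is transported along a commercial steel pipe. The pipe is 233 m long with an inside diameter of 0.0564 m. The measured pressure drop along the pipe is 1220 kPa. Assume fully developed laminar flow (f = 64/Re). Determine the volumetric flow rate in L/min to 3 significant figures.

Q ≈ 379 L/min

For laminar flow, f = 64/Re with Re = ρVD/μ, so Darcy-Weisbach reduces to ΔP = 32μLV/D². Solving for V: V = ΔP·D²/(32μL) = 1.22e+06·(0.0564)²/(32·0.206·233) = 2.527 m/s.
Check: Re = ρVD/μ = 896·2.527·0.0564/0.206 = 619.8 < 2300, so the laminar assumption holds.
Q = V·A = 2.527·(π/4·0.0564²) = 0.006312 m³/s = 379 L/min.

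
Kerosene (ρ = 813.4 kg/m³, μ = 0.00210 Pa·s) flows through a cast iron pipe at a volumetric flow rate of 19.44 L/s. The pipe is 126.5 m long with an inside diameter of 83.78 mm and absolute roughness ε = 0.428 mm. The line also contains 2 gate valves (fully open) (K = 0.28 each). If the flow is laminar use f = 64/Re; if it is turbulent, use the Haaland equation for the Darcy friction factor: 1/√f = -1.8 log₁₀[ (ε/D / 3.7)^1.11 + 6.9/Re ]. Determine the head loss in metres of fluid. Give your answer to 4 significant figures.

h_f ≈ 30.37 m

Q = 19.44 L/s = 19.44/1000 = 0.01944 m³/s.
Cross-sectional area A = πD²/4 = π(0.08378)²/4 = 0.005513 m²; mean velocity V = Q/A = 0.01944/0.005513 = 3.526 m/s.
Reynolds number Re = ρVD/μ = 813.4 · 3.526 · 0.08378 / 0.0021 = 1.144e+05.
Re > 4000 → turbulent. Relative roughness ε/D = 0.000428/0.08378 = 0.00511. Haaland: 1/√f = -1.8 log₁₀[(0.00511/3.7)^1.11 + 6.9/1.144e+05] = -1.8 log₁₀[0.000669 + 6.03e-05] = 5.647, so f = 0.03136.
Total minor-loss coefficient ΣK = 2·0.28 = 0.56.
ΔP = [f·L/D + ΣK]·(ρV²/2) = [0.03136·126.5/0.08378 + 0.56]·(813.4·3.526²/2) = [47.36 + 0.56]·5057 = 2.423e+05 Pa.
Head loss h_f = ΔP/(ρg) = 2.423e+05/(813.4·9.81) = 30.37 m.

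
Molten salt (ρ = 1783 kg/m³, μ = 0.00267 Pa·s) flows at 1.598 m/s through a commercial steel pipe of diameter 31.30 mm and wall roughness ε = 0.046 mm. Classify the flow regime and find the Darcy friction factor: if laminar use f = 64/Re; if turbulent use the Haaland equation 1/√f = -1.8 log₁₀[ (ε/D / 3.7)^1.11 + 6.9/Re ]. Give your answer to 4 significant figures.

Re = ρVD/μ = 1783·1.598·0.0313/0.00267 = 3.34e+04.
Re > 4000 → turbulent. ε/D = 4.6e-05/0.0313 = 0.00147; Haaland: 1/√f = -1.8 log₁₀[0.000168 + 0.000207] = 6.168, so f = 0.02629.

f ≈ 0.02629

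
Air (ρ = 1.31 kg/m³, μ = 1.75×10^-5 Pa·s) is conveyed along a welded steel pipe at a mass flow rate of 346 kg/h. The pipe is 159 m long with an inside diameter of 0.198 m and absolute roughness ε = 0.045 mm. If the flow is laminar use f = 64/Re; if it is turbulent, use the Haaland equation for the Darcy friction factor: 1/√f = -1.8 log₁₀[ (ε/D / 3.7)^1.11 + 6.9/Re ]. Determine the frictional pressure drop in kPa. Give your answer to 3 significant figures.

ΔP ≈ 0.0686 kPa

ṁ = 346 kg/h = 346/3600 = 0.09611 kg/s.
A = πD²/4 = π(0.198)²/4 = 0.03079 m²; mean velocity V = ṁ/(ρA) = 0.09611/(1.31 · 0.03079) = 2.383 m/s.
Reynolds number Re = ρVD/μ = 1.31 · 2.383 · 0.198 / 1.75e-05 = 3.532e+04.
Re > 4000 → turbulent. Relative roughness ε/D = 4.5e-05/0.198 = 0.000227. Haaland: 1/√f = -1.8 log₁₀[(0.000227/3.7)^1.11 + 6.9/3.532e+04] = -1.8 log₁₀[2.11e-05 + 0.000195] = 6.596, so f = 0.02298.
Darcy-Weisbach: ΔP = f(L/D)(ρV²/2) = 0.02298·(159/0.198)·(1.31·2.383²/2) = 0.02298·803·3.719 = 68.64 Pa.
ΔP = 68.64 Pa = 0.0686 kPa.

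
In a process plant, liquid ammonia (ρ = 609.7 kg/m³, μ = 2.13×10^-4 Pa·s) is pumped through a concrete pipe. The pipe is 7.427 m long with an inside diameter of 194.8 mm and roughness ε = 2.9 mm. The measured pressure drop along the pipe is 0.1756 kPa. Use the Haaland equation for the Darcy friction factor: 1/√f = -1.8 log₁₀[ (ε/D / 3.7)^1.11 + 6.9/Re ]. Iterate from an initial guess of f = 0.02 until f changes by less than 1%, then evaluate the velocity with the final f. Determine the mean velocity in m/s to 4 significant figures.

V ≈ 0.5874 m/s

Rearranging Darcy-Weisbach: V = √(2·ΔP·D/(f·L·ρ)). With ε/D = 0.0029/0.1948 = 0.0149, iterate starting from f = 0.02:
  f = 0.02 → V = √(2·175.6·0.1948/(0.02·7.427·609.7)) = 0.8691 m/s; Re = ρVD/μ = 4.846e+05; f → 0.04375
  f = 0.04375 → V = 0.5877 m/s; Re = 3.277e+05; f → 0.04379
Converged (Δf/f < 1%). With the final f = 0.04379: V = √(2·175.6·0.1948/(0.04379·7.427·609.7)) = 0.5874 m/s.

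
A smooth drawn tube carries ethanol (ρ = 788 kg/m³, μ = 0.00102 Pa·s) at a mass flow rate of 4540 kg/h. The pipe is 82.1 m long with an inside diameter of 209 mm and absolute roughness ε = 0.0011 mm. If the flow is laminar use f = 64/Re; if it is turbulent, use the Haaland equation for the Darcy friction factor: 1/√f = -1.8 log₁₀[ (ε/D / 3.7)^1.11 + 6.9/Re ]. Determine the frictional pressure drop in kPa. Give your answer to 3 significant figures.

ṁ = 4540 kg/h = 4540/3600 = 1.261 kg/s.
A = πD²/4 = π(0.209)²/4 = 0.03431 m²; mean velocity V = ṁ/(ρA) = 1.261/(788 · 0.03431) = 0.04665 m/s.
Reynolds number Re = ρVD/μ = 788 · 0.04665 · 0.209 / 0.00102 = 7532.
Re > 4000 → turbulent. Relative roughness ε/D = 1.1e-06/0.209 = 5.26e-06. Haaland: 1/√f = -1.8 log₁₀[(5.26e-06/3.7)^1.11 + 6.9/7532] = -1.8 log₁₀[3.24e-07 + 0.000916] = 5.468, so f = 0.03344.
Darcy-Weisbach: ΔP = f(L/D)(ρV²/2) = 0.03344·(82.1/0.209)·(788·0.04665²/2) = 0.03344·392.8·0.8574 = 11.26 Pa.
ΔP = 11.26 Pa = 0.0113 kPa.

ΔP ≈ 0.0113 kPa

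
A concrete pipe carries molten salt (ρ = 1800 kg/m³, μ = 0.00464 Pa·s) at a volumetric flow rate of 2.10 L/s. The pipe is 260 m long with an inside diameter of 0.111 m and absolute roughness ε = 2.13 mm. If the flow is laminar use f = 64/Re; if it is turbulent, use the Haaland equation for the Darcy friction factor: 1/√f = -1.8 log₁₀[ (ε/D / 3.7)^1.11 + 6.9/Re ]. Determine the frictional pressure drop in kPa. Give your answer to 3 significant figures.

Q = 2.10 L/s = 2.10/1000 = 0.0021 m³/s.
Cross-sectional area A = πD²/4 = π(0.111)²/4 = 0.009677 m²; mean velocity V = Q/A = 0.0021/0.009677 = 0.217 m/s.
Reynolds number Re = ρVD/μ = 1800 · 0.217 · 0.111 / 0.00464 = 9345.
Re > 4000 → turbulent. Relative roughness ε/D = 0.00213/0.111 = 0.0192. Haaland: 1/√f = -1.8 log₁₀[(0.0192/3.7)^1.11 + 6.9/9345] = -1.8 log₁₀[0.00291 + 0.000738] = 4.389, so f = 0.05192.
Darcy-Weisbach: ΔP = f(L/D)(ρV²/2) = 0.05192·(260/0.111)·(1800·0.217²/2) = 0.05192·2342·42.38 = 5154 Pa.
ΔP = 5154 Pa = 5.15 kPa.

ΔP ≈ 5.15 kPa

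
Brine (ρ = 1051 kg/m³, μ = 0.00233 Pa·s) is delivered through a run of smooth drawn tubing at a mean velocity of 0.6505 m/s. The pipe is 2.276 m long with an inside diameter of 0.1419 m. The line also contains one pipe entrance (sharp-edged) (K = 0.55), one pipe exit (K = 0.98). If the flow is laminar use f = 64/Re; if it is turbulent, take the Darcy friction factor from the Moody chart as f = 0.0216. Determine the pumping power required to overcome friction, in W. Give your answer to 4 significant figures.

Reynolds number Re = ρVD/μ = 1051 · 0.6505 · 0.1419 / 0.00233 = 4.164e+04.
Re > 4000 → turbulent; use the Moody-chart value f = 0.0216.
Total minor-loss coefficient ΣK = 1·0.55 + 1·0.98 = 1.53.
ΔP = [f·L/D + ΣK]·(ρV²/2) = [0.0216·2.276/0.1419 + 1.53]·(1051·0.6505²/2) = [0.3465 + 1.53]·222.4 = 417.3 Pa.
Q = V·A = 0.6505·0.01581 = 0.01029 m³/s.
Pumping power P = QΔP = 0.01029·417.3 = 4.2925 W = 4.292 W.

P ≈ 4.292 W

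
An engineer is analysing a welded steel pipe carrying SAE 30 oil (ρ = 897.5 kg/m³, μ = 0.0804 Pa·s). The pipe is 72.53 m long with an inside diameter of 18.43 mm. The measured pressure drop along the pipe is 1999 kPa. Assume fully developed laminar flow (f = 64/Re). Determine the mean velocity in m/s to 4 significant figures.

V ≈ 3.639 m/s

For laminar flow, f = 64/Re with Re = ρVD/μ, so Darcy-Weisbach reduces to ΔP = 32μLV/D². Solving for V: V = ΔP·D²/(32μL) = 1.999e+06·(0.01843)²/(32·0.0804·72.53) = 3.639 m/s.
Check: Re = ρVD/μ = 897.5·3.639·0.01843/0.0804 = 748.6 < 2300, so the laminar assumption holds.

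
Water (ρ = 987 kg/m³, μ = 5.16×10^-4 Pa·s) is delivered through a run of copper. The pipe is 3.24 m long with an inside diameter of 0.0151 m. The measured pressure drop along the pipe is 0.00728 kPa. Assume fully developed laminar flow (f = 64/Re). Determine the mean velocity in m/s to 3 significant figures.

For laminar flow, f = 64/Re with Re = ρVD/μ, so Darcy-Weisbach reduces to ΔP = 32μLV/D². Solving for V: V = ΔP·D²/(32μL) = 7.28·(0.0151)²/(32·0.000516·3.24) = 0.03103 m/s.
Check: Re = ρVD/μ = 987·0.03103·0.0151/0.000516 = 896.2 < 2300, so the laminar assumption holds.

V ≈ 0.0310 m/s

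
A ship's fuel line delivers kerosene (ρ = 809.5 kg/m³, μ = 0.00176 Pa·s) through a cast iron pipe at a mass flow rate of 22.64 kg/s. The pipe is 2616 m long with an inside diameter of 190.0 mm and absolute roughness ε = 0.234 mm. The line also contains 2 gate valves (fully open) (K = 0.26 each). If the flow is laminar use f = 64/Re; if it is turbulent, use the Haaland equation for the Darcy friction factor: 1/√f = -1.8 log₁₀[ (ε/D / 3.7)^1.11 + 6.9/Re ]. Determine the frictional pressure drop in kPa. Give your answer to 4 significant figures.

A = πD²/4 = π(0.19)²/4 = 0.02835 m²; mean velocity V = ṁ/(ρA) = 22.64/(809.5 · 0.02835) = 0.9864 m/s.
Reynolds number Re = ρVD/μ = 809.5 · 0.9864 · 0.19 / 0.00176 = 8.62e+04.
Re > 4000 → turbulent. Relative roughness ε/D = 0.000234/0.19 = 0.00123. Haaland: 1/√f = -1.8 log₁₀[(0.00123/3.7)^1.11 + 6.9/8.62e+04] = -1.8 log₁₀[0.000138 + 8e-05] = 6.591, so f = 0.02302.
Total minor-loss coefficient ΣK = 2·0.26 = 0.52.
ΔP = [f·L/D + ΣK]·(ρV²/2) = [0.02302·2616/0.19 + 0.52]·(809.5·0.9864²/2) = [317 + 0.52]·393.8 = 1.25e+05 Pa.
ΔP = 1.25e+05 Pa = 125.0 kPa.

ΔP ≈ 125.0 kPa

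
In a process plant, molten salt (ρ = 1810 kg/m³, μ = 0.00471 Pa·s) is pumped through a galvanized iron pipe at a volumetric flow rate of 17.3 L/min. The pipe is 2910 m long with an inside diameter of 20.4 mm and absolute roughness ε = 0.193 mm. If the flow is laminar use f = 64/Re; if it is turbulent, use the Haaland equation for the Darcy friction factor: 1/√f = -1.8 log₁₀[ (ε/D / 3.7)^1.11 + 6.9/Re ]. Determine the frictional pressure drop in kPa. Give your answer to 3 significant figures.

ΔP ≈ 4470 kPa

Q = 17.3 L/min = 17.3/60000 = 0.0002883 m³/s.
Cross-sectional area A = πD²/4 = π(0.0204)²/4 = 0.0003269 m²; mean velocity V = Q/A = 0.0002883/0.0003269 = 0.8822 m/s.
Reynolds number Re = ρVD/μ = 1810 · 0.8822 · 0.0204 / 0.00471 = 6916.
Re > 4000 → turbulent. Relative roughness ε/D = 0.000193/0.0204 = 0.00946. Haaland: 1/√f = -1.8 log₁₀[(0.00946/3.7)^1.11 + 6.9/6916] = -1.8 log₁₀[0.00133 + 0.000998] = 4.741, so f = 0.04449.
Darcy-Weisbach: ΔP = f(L/D)(ρV²/2) = 0.04449·(2910/0.0204)·(1810·0.8822²/2) = 0.04449·1.426e+05·704.3 = 4.47e+06 Pa.
ΔP = 4.47e+06 Pa = 4470 kPa.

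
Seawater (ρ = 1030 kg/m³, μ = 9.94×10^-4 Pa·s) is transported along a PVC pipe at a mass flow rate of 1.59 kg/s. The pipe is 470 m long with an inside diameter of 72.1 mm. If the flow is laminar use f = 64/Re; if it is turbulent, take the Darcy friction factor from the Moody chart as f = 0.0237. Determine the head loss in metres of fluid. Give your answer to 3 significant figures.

A = πD²/4 = π(0.0721)²/4 = 0.004083 m²; mean velocity V = ṁ/(ρA) = 1.59/(1030 · 0.004083) = 0.3781 m/s.
Reynolds number Re = ρVD/μ = 1030 · 0.3781 · 0.0721 / 0.000994 = 2.825e+04.
Re > 4000 → turbulent; use the Moody-chart value f = 0.0237.
Darcy-Weisbach: ΔP = f(L/D)(ρV²/2) = 0.0237·(470/0.0721)·(1030·0.3781²/2) = 0.0237·6519·73.62 = 1.137e+04 Pa.
Head loss h_f = ΔP/(ρg) = 1.137e+04/(1030·9.81) = 1.13 m.

h_f ≈ 1.13 m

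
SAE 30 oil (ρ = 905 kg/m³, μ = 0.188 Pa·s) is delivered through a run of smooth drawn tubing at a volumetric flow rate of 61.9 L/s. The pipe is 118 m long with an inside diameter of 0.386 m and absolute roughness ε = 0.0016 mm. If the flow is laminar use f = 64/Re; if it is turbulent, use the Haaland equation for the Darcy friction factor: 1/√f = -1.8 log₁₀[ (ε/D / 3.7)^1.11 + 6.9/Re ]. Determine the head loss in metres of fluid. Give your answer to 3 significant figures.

h_f ≈ 0.284 m

Q = 61.9 L/s = 61.9/1000 = 0.0619 m³/s.
Cross-sectional area A = πD²/4 = π(0.386)²/4 = 0.117 m²; mean velocity V = Q/A = 0.0619/0.117 = 0.529 m/s.
Reynolds number Re = ρVD/μ = 905 · 0.529 · 0.386 / 0.188 = 982.9.
Re < 2300 → laminar flow, so f = 64/Re = 64/982.9 = 0.06511 (the turbulent correlation is not needed).
Darcy-Weisbach: ΔP = f(L/D)(ρV²/2) = 0.06511·(118/0.386)·(905·0.529²/2) = 0.06511·305.7·126.6 = 2520 Pa.
Head loss h_f = ΔP/(ρg) = 2520/(905·9.81) = 0.284 m.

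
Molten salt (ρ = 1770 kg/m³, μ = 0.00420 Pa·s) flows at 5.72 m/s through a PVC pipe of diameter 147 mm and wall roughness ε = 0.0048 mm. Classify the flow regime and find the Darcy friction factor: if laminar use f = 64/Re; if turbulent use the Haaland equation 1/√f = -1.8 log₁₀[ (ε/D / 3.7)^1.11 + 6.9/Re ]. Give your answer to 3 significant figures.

f ≈ 0.0142

Re = ρVD/μ = 1770·5.72·0.147/0.0042 = 3.544e+05.
Re > 4000 → turbulent. ε/D = 4.8e-06/0.147 = 3.27e-05; Haaland: 1/√f = -1.8 log₁₀[2.45e-06 + 1.95e-05] = 8.386, so f = 0.01422.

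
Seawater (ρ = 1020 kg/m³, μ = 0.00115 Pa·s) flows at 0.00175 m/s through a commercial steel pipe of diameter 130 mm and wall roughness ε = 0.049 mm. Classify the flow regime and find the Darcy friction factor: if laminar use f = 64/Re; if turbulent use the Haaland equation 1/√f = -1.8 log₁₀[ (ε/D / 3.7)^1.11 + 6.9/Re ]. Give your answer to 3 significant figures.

Re = ρVD/μ = 1020·0.00175·0.13/0.00115 = 201.8.
Re < 2300 → laminar, so f = 64/Re = 0.3172 (roughness is irrelevant in laminar flow).

f ≈ 0.317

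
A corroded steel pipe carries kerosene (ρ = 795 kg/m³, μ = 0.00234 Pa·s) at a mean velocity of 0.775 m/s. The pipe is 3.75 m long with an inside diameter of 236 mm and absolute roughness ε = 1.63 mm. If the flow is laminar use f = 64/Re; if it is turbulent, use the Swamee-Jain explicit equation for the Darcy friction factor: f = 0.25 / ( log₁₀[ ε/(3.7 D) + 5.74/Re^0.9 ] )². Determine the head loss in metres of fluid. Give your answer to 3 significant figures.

h_f ≈ 0.0171 m

Reynolds number Re = ρVD/μ = 795 · 0.775 · 0.236 / 0.00234 = 6.214e+04.
Re > 4000 → turbulent. Relative roughness ε/D = 0.00163/0.236 = 0.00691. Swamee-Jain: f = 0.25/(log₁₀[0.00691/3.7 + 5.74/6.214e+04^0.9])² = 0.25/(log₁₀[0.00187 + 0.000279])² = 0.25/(-2.669)² = 0.03511.
Darcy-Weisbach: ΔP = f(L/D)(ρV²/2) = 0.03511·(3.75/0.236)·(795·0.775²/2) = 0.03511·15.89·238.7 = 133.2 Pa.
Head loss h_f = ΔP/(ρg) = 133.2/(795·9.81) = 0.0171 m.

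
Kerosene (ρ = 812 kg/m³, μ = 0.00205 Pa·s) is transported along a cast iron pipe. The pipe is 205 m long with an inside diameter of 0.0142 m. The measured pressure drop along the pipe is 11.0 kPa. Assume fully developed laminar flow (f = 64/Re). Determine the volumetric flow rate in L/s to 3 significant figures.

Q ≈ 0.0261 L/s

For laminar flow, f = 64/Re with Re = ρVD/μ, so Darcy-Weisbach reduces to ΔP = 32μLV/D². Solving for V: V = ΔP·D²/(32μL) = 1.1e+04·(0.0142)²/(32·0.00205·205) = 0.1649 m/s.
Check: Re = ρVD/μ = 812·0.1649·0.0142/0.00205 = 927.7 < 2300, so the laminar assumption holds.
Q = V·A = 0.1649·(π/4·0.0142²) = 2.612e-05 m³/s = 0.0261 L/s.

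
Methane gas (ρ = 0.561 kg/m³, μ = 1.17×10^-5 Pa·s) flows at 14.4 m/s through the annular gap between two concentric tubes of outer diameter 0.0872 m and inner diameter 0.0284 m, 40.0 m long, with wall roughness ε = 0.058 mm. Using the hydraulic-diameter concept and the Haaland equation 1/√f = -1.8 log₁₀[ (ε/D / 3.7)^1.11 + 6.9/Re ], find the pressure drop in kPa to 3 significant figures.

ΔP ≈ 0.966 kPa

Hydraulic diameter D_h = 4A/P = D_o - D_i = 0.0872 - 0.0284 = 0.0588 m.
Re = ρVD_h/μ = 0.561·14.4·0.0588/1.17e-05 = 4.06e+04.
ε/D_h = 5.8e-05/0.0588 = 0.000986; Haaland gives 1/√f = -1.8 log₁₀[0.000108+0.00017] = 6.401, so f = 0.0244.
ΔP = f(L/D_h)(ρV²/2) = 0.0244·40/0.0588·58.16 = 965.6 Pa.
ΔP = 0.966 kPa.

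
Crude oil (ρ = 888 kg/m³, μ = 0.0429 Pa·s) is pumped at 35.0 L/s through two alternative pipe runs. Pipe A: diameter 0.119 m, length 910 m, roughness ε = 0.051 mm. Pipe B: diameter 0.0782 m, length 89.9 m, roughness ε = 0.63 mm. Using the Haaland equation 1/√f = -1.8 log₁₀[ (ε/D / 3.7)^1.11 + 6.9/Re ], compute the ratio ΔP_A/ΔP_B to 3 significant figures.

Pipe A: V = Q/A = 0.035/0.01112 = 3.147 m/s; Re = 7752; ε/D = 0.000429; Haaland → f = 0.03361; ΔP_A = f(L/D)(ρV²/2) = 1.13e+06 Pa.
Pipe B: V = Q/A = 0.035/0.004803 = 7.287 m/s; Re = 1.18e+04; ε/D = 0.00806; Haaland → f = 0.0402; ΔP_B = f(L/D)(ρV²/2) = 1.09e+06 Pa.
ΔP_A/ΔP_B = 1.13e+06/1.09e+06 = 1.04.

ΔP_A/ΔP_B ≈ 1.04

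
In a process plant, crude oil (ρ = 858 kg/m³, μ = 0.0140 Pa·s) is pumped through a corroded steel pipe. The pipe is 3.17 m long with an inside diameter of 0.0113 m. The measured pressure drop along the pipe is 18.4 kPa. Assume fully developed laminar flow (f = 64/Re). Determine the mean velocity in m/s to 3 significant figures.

For laminar flow, f = 64/Re with Re = ρVD/μ, so Darcy-Weisbach reduces to ΔP = 32μLV/D². Solving for V: V = ΔP·D²/(32μL) = 1.84e+04·(0.0113)²/(32·0.014·3.17) = 1.654 m/s.
Check: Re = ρVD/μ = 858·1.654·0.0113/0.014 = 1146 < 2300, so the laminar assumption holds.

V ≈ 1.65 m/s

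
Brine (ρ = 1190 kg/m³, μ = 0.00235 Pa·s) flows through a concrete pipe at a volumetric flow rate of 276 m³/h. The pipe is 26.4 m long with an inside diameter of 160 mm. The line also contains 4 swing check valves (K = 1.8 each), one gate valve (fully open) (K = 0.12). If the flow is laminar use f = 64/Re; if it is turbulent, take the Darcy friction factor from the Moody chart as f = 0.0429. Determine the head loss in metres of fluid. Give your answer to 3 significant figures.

h_f ≈ 10.7 m

Q = 276 m³/h = 276/3600 = 0.07667 m³/s.
Cross-sectional area A = πD²/4 = π(0.16)²/4 = 0.02011 m²; mean velocity V = Q/A = 0.07667/0.02011 = 3.813 m/s.
Reynolds number Re = ρVD/μ = 1190 · 3.813 · 0.16 / 0.00235 = 3.089e+05.
Re > 4000 → turbulent; use the Moody-chart value f = 0.0429.
Total minor-loss coefficient ΣK = 4·1.8 + 1·0.12 = 7.32.
ΔP = [f·L/D + ΣK]·(ρV²/2) = [0.0429·26.4/0.16 + 7.32]·(1190·3.813²/2) = [7.079 + 7.32]·8651 = 1.246e+05 Pa.
Head loss h_f = ΔP/(ρg) = 1.246e+05/(1190·9.81) = 10.7 m.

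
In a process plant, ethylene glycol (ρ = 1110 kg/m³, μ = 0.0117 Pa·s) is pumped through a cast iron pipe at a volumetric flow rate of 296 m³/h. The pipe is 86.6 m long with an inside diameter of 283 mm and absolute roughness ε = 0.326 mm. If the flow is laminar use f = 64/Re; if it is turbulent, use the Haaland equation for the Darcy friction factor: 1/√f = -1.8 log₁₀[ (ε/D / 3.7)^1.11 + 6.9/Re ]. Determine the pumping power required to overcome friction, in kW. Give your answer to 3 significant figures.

Q = 296 m³/h = 296/3600 = 0.08222 m³/s.
Cross-sectional area A = πD²/4 = π(0.283)²/4 = 0.0629 m²; mean velocity V = Q/A = 0.08222/0.0629 = 1.307 m/s.
Reynolds number Re = ρVD/μ = 1110 · 1.307 · 0.283 / 0.0117 = 3.51e+04.
Re > 4000 → turbulent. Relative roughness ε/D = 0.000326/0.283 = 0.00115. Haaland: 1/√f = -1.8 log₁₀[(0.00115/3.7)^1.11 + 6.9/3.51e+04] = -1.8 log₁₀[0.000128 + 0.000197] = 6.279, so f = 0.02536.
Darcy-Weisbach: ΔP = f(L/D)(ρV²/2) = 0.02536·(86.6/0.283)·(1110·1.307²/2) = 0.02536·306·948.3 = 7359 Pa.
Pumping power P = QΔP = 0.08222·7359 = 605.1 W = 0.605 kW.

P ≈ 0.605 kW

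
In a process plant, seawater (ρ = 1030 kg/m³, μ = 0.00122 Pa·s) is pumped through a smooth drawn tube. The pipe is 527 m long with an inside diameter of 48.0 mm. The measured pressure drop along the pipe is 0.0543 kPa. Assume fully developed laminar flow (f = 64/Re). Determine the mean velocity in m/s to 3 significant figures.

V ≈ 0.00608 m/s

For laminar flow, f = 64/Re with Re = ρVD/μ, so Darcy-Weisbach reduces to ΔP = 32μLV/D². Solving for V: V = ΔP·D²/(32μL) = 54.3·(0.048)²/(32·0.00122·527) = 0.006081 m/s.
Check: Re = ρVD/μ = 1030·0.006081·0.048/0.00122 = 246.4 < 2300, so the laminar assumption holds.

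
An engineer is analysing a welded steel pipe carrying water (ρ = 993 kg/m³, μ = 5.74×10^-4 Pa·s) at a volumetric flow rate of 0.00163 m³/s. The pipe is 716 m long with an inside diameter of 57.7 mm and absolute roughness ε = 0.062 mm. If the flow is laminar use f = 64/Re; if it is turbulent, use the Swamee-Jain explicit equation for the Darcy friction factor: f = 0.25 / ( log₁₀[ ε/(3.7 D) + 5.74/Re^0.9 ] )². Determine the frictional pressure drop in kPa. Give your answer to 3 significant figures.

ΔP ≈ 56.8 kPa

Cross-sectional area A = πD²/4 = π(0.0577)²/4 = 0.002615 m²; mean velocity V = Q/A = 0.00163/0.002615 = 0.6234 m/s.
Reynolds number Re = ρVD/μ = 993 · 0.6234 · 0.0577 / 0.000574 = 6.222e+04.
Re > 4000 → turbulent. Relative roughness ε/D = 6.2e-05/0.0577 = 0.00107. Swamee-Jain: f = 0.25/(log₁₀[0.00107/3.7 + 5.74/6.222e+04^0.9])² = 0.25/(log₁₀[0.00029 + 0.000278])² = 0.25/(-3.245)² = 0.02374.
Darcy-Weisbach: ΔP = f(L/D)(ρV²/2) = 0.02374·(716/0.0577)·(993·0.6234²/2) = 0.02374·1.241e+04·192.9 = 5.683e+04 Pa.
ΔP = 5.683e+04 Pa = 56.8 kPa.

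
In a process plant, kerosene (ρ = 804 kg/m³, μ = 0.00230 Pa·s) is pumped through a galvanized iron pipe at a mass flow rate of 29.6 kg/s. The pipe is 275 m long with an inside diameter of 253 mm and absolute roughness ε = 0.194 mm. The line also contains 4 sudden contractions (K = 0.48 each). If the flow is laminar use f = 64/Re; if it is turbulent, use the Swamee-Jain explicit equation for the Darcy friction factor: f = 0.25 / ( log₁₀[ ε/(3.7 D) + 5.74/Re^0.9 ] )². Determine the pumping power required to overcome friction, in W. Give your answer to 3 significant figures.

A = πD²/4 = π(0.253)²/4 = 0.05027 m²; mean velocity V = ṁ/(ρA) = 29.6/(804 · 0.05027) = 0.7323 m/s.
Reynolds number Re = ρVD/μ = 804 · 0.7323 · 0.253 / 0.0023 = 6.477e+04.
Re > 4000 → turbulent. Relative roughness ε/D = 0.000194/0.253 = 0.000767. Swamee-Jain: f = 0.25/(log₁₀[0.000767/3.7 + 5.74/6.477e+04^0.9])² = 0.25/(log₁₀[0.000207 + 0.000268])² = 0.25/(-3.323)² = 0.02264.
Total minor-loss coefficient ΣK = 4·0.48 = 1.92.
ΔP = [f·L/D + ΣK]·(ρV²/2) = [0.02264·275/0.253 + 1.92]·(804·0.7323²/2) = [24.61 + 1.92]·215.6 = 5720 Pa.
Q = ṁ/ρ = 29.6/804 = 0.03682 m³/s.
Pumping power P = QΔP = 0.03682·5720 = 210.6 W = 211 W.

P ≈ 211 W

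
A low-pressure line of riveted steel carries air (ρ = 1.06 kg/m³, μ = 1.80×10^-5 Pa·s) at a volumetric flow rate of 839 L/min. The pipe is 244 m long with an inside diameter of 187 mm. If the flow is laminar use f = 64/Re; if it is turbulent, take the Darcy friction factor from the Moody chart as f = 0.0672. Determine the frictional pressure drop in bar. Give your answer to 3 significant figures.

Q = 839 L/min = 839/60000 = 0.01398 m³/s.
Cross-sectional area A = πD²/4 = π(0.187)²/4 = 0.02746 m²; mean velocity V = Q/A = 0.01398/0.02746 = 0.5091 m/s.
Reynolds number Re = ρVD/μ = 1.06 · 0.5091 · 0.187 / 1.8e-05 = 5607.
Re > 4000 → turbulent; use the Moody-chart value f = 0.0672.
Darcy-Weisbach: ΔP = f(L/D)(ρV²/2) = 0.0672·(244/0.187)·(1.06·0.5091²/2) = 0.0672·1305·0.1374 = 12.05 Pa.
ΔP = 12.05 Pa = 1.20×10^-4 bar.

ΔP ≈ 1.20×10^-4 bar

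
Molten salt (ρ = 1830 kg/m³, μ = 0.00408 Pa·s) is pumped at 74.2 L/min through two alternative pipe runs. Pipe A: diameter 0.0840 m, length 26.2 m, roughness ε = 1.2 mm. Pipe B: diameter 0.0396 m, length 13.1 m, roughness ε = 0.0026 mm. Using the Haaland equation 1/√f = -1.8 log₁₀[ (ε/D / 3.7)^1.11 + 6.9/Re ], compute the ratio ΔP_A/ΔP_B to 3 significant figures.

ΔP_A/ΔP_B ≈ 0.0841

Pipe A: V = Q/A = 0.001237/0.005542 = 0.2232 m/s; Re = 8408; ε/D = 0.0143; Haaland → f = 0.04802; ΔP_A = f(L/D)(ρV²/2) = 682.5 Pa.
Pipe B: V = Q/A = 0.001237/0.001232 = 1.004 m/s; Re = 1.783e+04; ε/D = 6.57e-05; Haaland → f = 0.0266; ΔP_B = f(L/D)(ρV²/2) = 8117 Pa.
ΔP_A/ΔP_B = 682.5/8117 = 0.0841.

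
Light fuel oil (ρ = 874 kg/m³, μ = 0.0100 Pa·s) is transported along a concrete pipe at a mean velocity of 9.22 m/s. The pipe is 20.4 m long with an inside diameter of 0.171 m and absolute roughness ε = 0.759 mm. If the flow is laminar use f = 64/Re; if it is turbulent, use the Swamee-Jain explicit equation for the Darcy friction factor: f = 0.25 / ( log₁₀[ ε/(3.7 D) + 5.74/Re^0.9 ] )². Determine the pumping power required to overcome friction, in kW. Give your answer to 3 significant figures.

Reynolds number Re = ρVD/μ = 874 · 9.22 · 0.171 / 0.01 = 1.378e+05.
Re > 4000 → turbulent. Relative roughness ε/D = 0.000759/0.171 = 0.00444. Swamee-Jain: f = 0.25/(log₁₀[0.00444/3.7 + 5.74/1.378e+05^0.9])² = 0.25/(log₁₀[0.0012 + 0.000136])² = 0.25/(-2.874)² = 0.03026.
Darcy-Weisbach: ΔP = f(L/D)(ρV²/2) = 0.03026·(20.4/0.171)·(874·9.22²/2) = 0.03026·119.3·3.715e+04 = 1.341e+05 Pa.
Q = V·A = 9.22·0.02297 = 0.2117 m³/s.
Pumping power P = QΔP = 0.2117·1.341e+05 = 28400 W = 28.4 kW.

P ≈ 28.4 kW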